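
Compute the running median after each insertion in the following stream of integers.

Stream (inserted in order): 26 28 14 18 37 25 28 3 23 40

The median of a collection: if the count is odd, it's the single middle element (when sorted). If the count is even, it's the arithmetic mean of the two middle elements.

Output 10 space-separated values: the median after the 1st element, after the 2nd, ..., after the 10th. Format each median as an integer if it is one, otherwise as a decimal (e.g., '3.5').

Step 1: insert 26 -> lo=[26] (size 1, max 26) hi=[] (size 0) -> median=26
Step 2: insert 28 -> lo=[26] (size 1, max 26) hi=[28] (size 1, min 28) -> median=27
Step 3: insert 14 -> lo=[14, 26] (size 2, max 26) hi=[28] (size 1, min 28) -> median=26
Step 4: insert 18 -> lo=[14, 18] (size 2, max 18) hi=[26, 28] (size 2, min 26) -> median=22
Step 5: insert 37 -> lo=[14, 18, 26] (size 3, max 26) hi=[28, 37] (size 2, min 28) -> median=26
Step 6: insert 25 -> lo=[14, 18, 25] (size 3, max 25) hi=[26, 28, 37] (size 3, min 26) -> median=25.5
Step 7: insert 28 -> lo=[14, 18, 25, 26] (size 4, max 26) hi=[28, 28, 37] (size 3, min 28) -> median=26
Step 8: insert 3 -> lo=[3, 14, 18, 25] (size 4, max 25) hi=[26, 28, 28, 37] (size 4, min 26) -> median=25.5
Step 9: insert 23 -> lo=[3, 14, 18, 23, 25] (size 5, max 25) hi=[26, 28, 28, 37] (size 4, min 26) -> median=25
Step 10: insert 40 -> lo=[3, 14, 18, 23, 25] (size 5, max 25) hi=[26, 28, 28, 37, 40] (size 5, min 26) -> median=25.5

Answer: 26 27 26 22 26 25.5 26 25.5 25 25.5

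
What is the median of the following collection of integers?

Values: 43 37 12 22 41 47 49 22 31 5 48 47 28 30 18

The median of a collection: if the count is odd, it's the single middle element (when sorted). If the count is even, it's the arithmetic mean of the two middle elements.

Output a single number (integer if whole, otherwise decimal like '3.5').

Answer: 31

Derivation:
Step 1: insert 43 -> lo=[43] (size 1, max 43) hi=[] (size 0) -> median=43
Step 2: insert 37 -> lo=[37] (size 1, max 37) hi=[43] (size 1, min 43) -> median=40
Step 3: insert 12 -> lo=[12, 37] (size 2, max 37) hi=[43] (size 1, min 43) -> median=37
Step 4: insert 22 -> lo=[12, 22] (size 2, max 22) hi=[37, 43] (size 2, min 37) -> median=29.5
Step 5: insert 41 -> lo=[12, 22, 37] (size 3, max 37) hi=[41, 43] (size 2, min 41) -> median=37
Step 6: insert 47 -> lo=[12, 22, 37] (size 3, max 37) hi=[41, 43, 47] (size 3, min 41) -> median=39
Step 7: insert 49 -> lo=[12, 22, 37, 41] (size 4, max 41) hi=[43, 47, 49] (size 3, min 43) -> median=41
Step 8: insert 22 -> lo=[12, 22, 22, 37] (size 4, max 37) hi=[41, 43, 47, 49] (size 4, min 41) -> median=39
Step 9: insert 31 -> lo=[12, 22, 22, 31, 37] (size 5, max 37) hi=[41, 43, 47, 49] (size 4, min 41) -> median=37
Step 10: insert 5 -> lo=[5, 12, 22, 22, 31] (size 5, max 31) hi=[37, 41, 43, 47, 49] (size 5, min 37) -> median=34
Step 11: insert 48 -> lo=[5, 12, 22, 22, 31, 37] (size 6, max 37) hi=[41, 43, 47, 48, 49] (size 5, min 41) -> median=37
Step 12: insert 47 -> lo=[5, 12, 22, 22, 31, 37] (size 6, max 37) hi=[41, 43, 47, 47, 48, 49] (size 6, min 41) -> median=39
Step 13: insert 28 -> lo=[5, 12, 22, 22, 28, 31, 37] (size 7, max 37) hi=[41, 43, 47, 47, 48, 49] (size 6, min 41) -> median=37
Step 14: insert 30 -> lo=[5, 12, 22, 22, 28, 30, 31] (size 7, max 31) hi=[37, 41, 43, 47, 47, 48, 49] (size 7, min 37) -> median=34
Step 15: insert 18 -> lo=[5, 12, 18, 22, 22, 28, 30, 31] (size 8, max 31) hi=[37, 41, 43, 47, 47, 48, 49] (size 7, min 37) -> median=31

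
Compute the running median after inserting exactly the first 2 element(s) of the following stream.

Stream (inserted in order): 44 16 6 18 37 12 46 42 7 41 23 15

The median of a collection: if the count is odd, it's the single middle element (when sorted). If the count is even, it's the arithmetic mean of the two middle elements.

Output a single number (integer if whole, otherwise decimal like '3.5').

Step 1: insert 44 -> lo=[44] (size 1, max 44) hi=[] (size 0) -> median=44
Step 2: insert 16 -> lo=[16] (size 1, max 16) hi=[44] (size 1, min 44) -> median=30

Answer: 30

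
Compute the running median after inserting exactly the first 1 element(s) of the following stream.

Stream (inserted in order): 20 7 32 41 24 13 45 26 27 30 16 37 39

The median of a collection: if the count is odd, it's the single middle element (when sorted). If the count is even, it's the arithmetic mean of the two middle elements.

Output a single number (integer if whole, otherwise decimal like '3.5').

Step 1: insert 20 -> lo=[20] (size 1, max 20) hi=[] (size 0) -> median=20

Answer: 20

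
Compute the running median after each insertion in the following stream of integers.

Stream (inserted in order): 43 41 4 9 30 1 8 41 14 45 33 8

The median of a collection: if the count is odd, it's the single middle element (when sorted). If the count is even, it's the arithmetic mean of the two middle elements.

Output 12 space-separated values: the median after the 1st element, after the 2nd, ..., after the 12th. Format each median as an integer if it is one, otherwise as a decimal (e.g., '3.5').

Answer: 43 42 41 25 30 19.5 9 19.5 14 22 30 22

Derivation:
Step 1: insert 43 -> lo=[43] (size 1, max 43) hi=[] (size 0) -> median=43
Step 2: insert 41 -> lo=[41] (size 1, max 41) hi=[43] (size 1, min 43) -> median=42
Step 3: insert 4 -> lo=[4, 41] (size 2, max 41) hi=[43] (size 1, min 43) -> median=41
Step 4: insert 9 -> lo=[4, 9] (size 2, max 9) hi=[41, 43] (size 2, min 41) -> median=25
Step 5: insert 30 -> lo=[4, 9, 30] (size 3, max 30) hi=[41, 43] (size 2, min 41) -> median=30
Step 6: insert 1 -> lo=[1, 4, 9] (size 3, max 9) hi=[30, 41, 43] (size 3, min 30) -> median=19.5
Step 7: insert 8 -> lo=[1, 4, 8, 9] (size 4, max 9) hi=[30, 41, 43] (size 3, min 30) -> median=9
Step 8: insert 41 -> lo=[1, 4, 8, 9] (size 4, max 9) hi=[30, 41, 41, 43] (size 4, min 30) -> median=19.5
Step 9: insert 14 -> lo=[1, 4, 8, 9, 14] (size 5, max 14) hi=[30, 41, 41, 43] (size 4, min 30) -> median=14
Step 10: insert 45 -> lo=[1, 4, 8, 9, 14] (size 5, max 14) hi=[30, 41, 41, 43, 45] (size 5, min 30) -> median=22
Step 11: insert 33 -> lo=[1, 4, 8, 9, 14, 30] (size 6, max 30) hi=[33, 41, 41, 43, 45] (size 5, min 33) -> median=30
Step 12: insert 8 -> lo=[1, 4, 8, 8, 9, 14] (size 6, max 14) hi=[30, 33, 41, 41, 43, 45] (size 6, min 30) -> median=22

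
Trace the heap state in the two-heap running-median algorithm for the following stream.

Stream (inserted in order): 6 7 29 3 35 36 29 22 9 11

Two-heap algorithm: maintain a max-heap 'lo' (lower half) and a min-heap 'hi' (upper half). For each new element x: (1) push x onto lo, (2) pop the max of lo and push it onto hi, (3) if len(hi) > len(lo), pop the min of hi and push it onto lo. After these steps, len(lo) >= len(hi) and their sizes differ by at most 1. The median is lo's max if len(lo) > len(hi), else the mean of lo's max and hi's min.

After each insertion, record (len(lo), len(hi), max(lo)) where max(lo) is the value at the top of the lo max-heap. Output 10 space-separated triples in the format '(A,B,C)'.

Step 1: insert 6 -> lo=[6] hi=[] -> (len(lo)=1, len(hi)=0, max(lo)=6)
Step 2: insert 7 -> lo=[6] hi=[7] -> (len(lo)=1, len(hi)=1, max(lo)=6)
Step 3: insert 29 -> lo=[6, 7] hi=[29] -> (len(lo)=2, len(hi)=1, max(lo)=7)
Step 4: insert 3 -> lo=[3, 6] hi=[7, 29] -> (len(lo)=2, len(hi)=2, max(lo)=6)
Step 5: insert 35 -> lo=[3, 6, 7] hi=[29, 35] -> (len(lo)=3, len(hi)=2, max(lo)=7)
Step 6: insert 36 -> lo=[3, 6, 7] hi=[29, 35, 36] -> (len(lo)=3, len(hi)=3, max(lo)=7)
Step 7: insert 29 -> lo=[3, 6, 7, 29] hi=[29, 35, 36] -> (len(lo)=4, len(hi)=3, max(lo)=29)
Step 8: insert 22 -> lo=[3, 6, 7, 22] hi=[29, 29, 35, 36] -> (len(lo)=4, len(hi)=4, max(lo)=22)
Step 9: insert 9 -> lo=[3, 6, 7, 9, 22] hi=[29, 29, 35, 36] -> (len(lo)=5, len(hi)=4, max(lo)=22)
Step 10: insert 11 -> lo=[3, 6, 7, 9, 11] hi=[22, 29, 29, 35, 36] -> (len(lo)=5, len(hi)=5, max(lo)=11)

Answer: (1,0,6) (1,1,6) (2,1,7) (2,2,6) (3,2,7) (3,3,7) (4,3,29) (4,4,22) (5,4,22) (5,5,11)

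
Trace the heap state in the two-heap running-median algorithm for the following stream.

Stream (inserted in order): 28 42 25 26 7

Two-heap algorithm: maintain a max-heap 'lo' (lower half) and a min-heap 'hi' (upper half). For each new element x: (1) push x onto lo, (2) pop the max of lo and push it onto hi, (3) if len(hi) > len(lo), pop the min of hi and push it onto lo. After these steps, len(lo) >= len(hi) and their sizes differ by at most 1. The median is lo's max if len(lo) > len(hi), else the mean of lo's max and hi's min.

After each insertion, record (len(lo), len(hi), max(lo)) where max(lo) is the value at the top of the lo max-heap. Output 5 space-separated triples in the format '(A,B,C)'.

Answer: (1,0,28) (1,1,28) (2,1,28) (2,2,26) (3,2,26)

Derivation:
Step 1: insert 28 -> lo=[28] hi=[] -> (len(lo)=1, len(hi)=0, max(lo)=28)
Step 2: insert 42 -> lo=[28] hi=[42] -> (len(lo)=1, len(hi)=1, max(lo)=28)
Step 3: insert 25 -> lo=[25, 28] hi=[42] -> (len(lo)=2, len(hi)=1, max(lo)=28)
Step 4: insert 26 -> lo=[25, 26] hi=[28, 42] -> (len(lo)=2, len(hi)=2, max(lo)=26)
Step 5: insert 7 -> lo=[7, 25, 26] hi=[28, 42] -> (len(lo)=3, len(hi)=2, max(lo)=26)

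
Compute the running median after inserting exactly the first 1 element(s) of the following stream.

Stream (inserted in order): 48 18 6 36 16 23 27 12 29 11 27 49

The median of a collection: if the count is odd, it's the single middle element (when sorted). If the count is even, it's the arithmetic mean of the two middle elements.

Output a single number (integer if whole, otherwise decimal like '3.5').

Answer: 48

Derivation:
Step 1: insert 48 -> lo=[48] (size 1, max 48) hi=[] (size 0) -> median=48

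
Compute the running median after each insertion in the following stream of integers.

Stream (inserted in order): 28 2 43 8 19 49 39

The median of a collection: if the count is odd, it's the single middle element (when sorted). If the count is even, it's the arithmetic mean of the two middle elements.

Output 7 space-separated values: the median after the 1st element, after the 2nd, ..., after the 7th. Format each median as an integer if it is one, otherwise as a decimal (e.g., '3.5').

Answer: 28 15 28 18 19 23.5 28

Derivation:
Step 1: insert 28 -> lo=[28] (size 1, max 28) hi=[] (size 0) -> median=28
Step 2: insert 2 -> lo=[2] (size 1, max 2) hi=[28] (size 1, min 28) -> median=15
Step 3: insert 43 -> lo=[2, 28] (size 2, max 28) hi=[43] (size 1, min 43) -> median=28
Step 4: insert 8 -> lo=[2, 8] (size 2, max 8) hi=[28, 43] (size 2, min 28) -> median=18
Step 5: insert 19 -> lo=[2, 8, 19] (size 3, max 19) hi=[28, 43] (size 2, min 28) -> median=19
Step 6: insert 49 -> lo=[2, 8, 19] (size 3, max 19) hi=[28, 43, 49] (size 3, min 28) -> median=23.5
Step 7: insert 39 -> lo=[2, 8, 19, 28] (size 4, max 28) hi=[39, 43, 49] (size 3, min 39) -> median=28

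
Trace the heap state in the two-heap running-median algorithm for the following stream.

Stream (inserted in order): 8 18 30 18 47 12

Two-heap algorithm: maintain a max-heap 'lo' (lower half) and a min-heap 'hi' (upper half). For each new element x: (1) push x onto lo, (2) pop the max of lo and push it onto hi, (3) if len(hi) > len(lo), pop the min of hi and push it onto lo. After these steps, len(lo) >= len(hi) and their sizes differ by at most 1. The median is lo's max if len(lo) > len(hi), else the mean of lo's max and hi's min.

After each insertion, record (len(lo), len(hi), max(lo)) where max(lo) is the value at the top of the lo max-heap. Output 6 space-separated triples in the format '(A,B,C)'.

Answer: (1,0,8) (1,1,8) (2,1,18) (2,2,18) (3,2,18) (3,3,18)

Derivation:
Step 1: insert 8 -> lo=[8] hi=[] -> (len(lo)=1, len(hi)=0, max(lo)=8)
Step 2: insert 18 -> lo=[8] hi=[18] -> (len(lo)=1, len(hi)=1, max(lo)=8)
Step 3: insert 30 -> lo=[8, 18] hi=[30] -> (len(lo)=2, len(hi)=1, max(lo)=18)
Step 4: insert 18 -> lo=[8, 18] hi=[18, 30] -> (len(lo)=2, len(hi)=2, max(lo)=18)
Step 5: insert 47 -> lo=[8, 18, 18] hi=[30, 47] -> (len(lo)=3, len(hi)=2, max(lo)=18)
Step 6: insert 12 -> lo=[8, 12, 18] hi=[18, 30, 47] -> (len(lo)=3, len(hi)=3, max(lo)=18)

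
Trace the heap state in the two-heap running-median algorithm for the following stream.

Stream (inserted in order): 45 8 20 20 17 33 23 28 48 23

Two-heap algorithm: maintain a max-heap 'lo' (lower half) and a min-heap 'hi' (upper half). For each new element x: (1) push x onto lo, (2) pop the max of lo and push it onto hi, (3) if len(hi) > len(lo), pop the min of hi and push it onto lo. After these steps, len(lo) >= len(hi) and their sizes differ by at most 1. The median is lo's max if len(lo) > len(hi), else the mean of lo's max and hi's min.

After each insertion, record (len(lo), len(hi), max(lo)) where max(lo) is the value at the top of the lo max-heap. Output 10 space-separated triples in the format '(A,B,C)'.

Answer: (1,0,45) (1,1,8) (2,1,20) (2,2,20) (3,2,20) (3,3,20) (4,3,20) (4,4,20) (5,4,23) (5,5,23)

Derivation:
Step 1: insert 45 -> lo=[45] hi=[] -> (len(lo)=1, len(hi)=0, max(lo)=45)
Step 2: insert 8 -> lo=[8] hi=[45] -> (len(lo)=1, len(hi)=1, max(lo)=8)
Step 3: insert 20 -> lo=[8, 20] hi=[45] -> (len(lo)=2, len(hi)=1, max(lo)=20)
Step 4: insert 20 -> lo=[8, 20] hi=[20, 45] -> (len(lo)=2, len(hi)=2, max(lo)=20)
Step 5: insert 17 -> lo=[8, 17, 20] hi=[20, 45] -> (len(lo)=3, len(hi)=2, max(lo)=20)
Step 6: insert 33 -> lo=[8, 17, 20] hi=[20, 33, 45] -> (len(lo)=3, len(hi)=3, max(lo)=20)
Step 7: insert 23 -> lo=[8, 17, 20, 20] hi=[23, 33, 45] -> (len(lo)=4, len(hi)=3, max(lo)=20)
Step 8: insert 28 -> lo=[8, 17, 20, 20] hi=[23, 28, 33, 45] -> (len(lo)=4, len(hi)=4, max(lo)=20)
Step 9: insert 48 -> lo=[8, 17, 20, 20, 23] hi=[28, 33, 45, 48] -> (len(lo)=5, len(hi)=4, max(lo)=23)
Step 10: insert 23 -> lo=[8, 17, 20, 20, 23] hi=[23, 28, 33, 45, 48] -> (len(lo)=5, len(hi)=5, max(lo)=23)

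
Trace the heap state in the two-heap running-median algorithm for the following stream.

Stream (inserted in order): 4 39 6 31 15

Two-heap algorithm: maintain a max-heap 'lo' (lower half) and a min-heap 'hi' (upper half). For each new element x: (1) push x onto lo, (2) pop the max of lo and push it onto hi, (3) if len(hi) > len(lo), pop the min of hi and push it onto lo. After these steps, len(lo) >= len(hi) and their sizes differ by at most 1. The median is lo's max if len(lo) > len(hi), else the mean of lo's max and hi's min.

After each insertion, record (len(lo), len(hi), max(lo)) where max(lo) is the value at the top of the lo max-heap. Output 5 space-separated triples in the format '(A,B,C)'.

Answer: (1,0,4) (1,1,4) (2,1,6) (2,2,6) (3,2,15)

Derivation:
Step 1: insert 4 -> lo=[4] hi=[] -> (len(lo)=1, len(hi)=0, max(lo)=4)
Step 2: insert 39 -> lo=[4] hi=[39] -> (len(lo)=1, len(hi)=1, max(lo)=4)
Step 3: insert 6 -> lo=[4, 6] hi=[39] -> (len(lo)=2, len(hi)=1, max(lo)=6)
Step 4: insert 31 -> lo=[4, 6] hi=[31, 39] -> (len(lo)=2, len(hi)=2, max(lo)=6)
Step 5: insert 15 -> lo=[4, 6, 15] hi=[31, 39] -> (len(lo)=3, len(hi)=2, max(lo)=15)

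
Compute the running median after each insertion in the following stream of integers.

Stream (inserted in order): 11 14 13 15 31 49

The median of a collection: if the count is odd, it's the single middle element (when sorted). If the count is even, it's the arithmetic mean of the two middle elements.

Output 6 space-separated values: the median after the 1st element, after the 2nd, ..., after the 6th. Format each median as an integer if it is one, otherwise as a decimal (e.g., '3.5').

Answer: 11 12.5 13 13.5 14 14.5

Derivation:
Step 1: insert 11 -> lo=[11] (size 1, max 11) hi=[] (size 0) -> median=11
Step 2: insert 14 -> lo=[11] (size 1, max 11) hi=[14] (size 1, min 14) -> median=12.5
Step 3: insert 13 -> lo=[11, 13] (size 2, max 13) hi=[14] (size 1, min 14) -> median=13
Step 4: insert 15 -> lo=[11, 13] (size 2, max 13) hi=[14, 15] (size 2, min 14) -> median=13.5
Step 5: insert 31 -> lo=[11, 13, 14] (size 3, max 14) hi=[15, 31] (size 2, min 15) -> median=14
Step 6: insert 49 -> lo=[11, 13, 14] (size 3, max 14) hi=[15, 31, 49] (size 3, min 15) -> median=14.5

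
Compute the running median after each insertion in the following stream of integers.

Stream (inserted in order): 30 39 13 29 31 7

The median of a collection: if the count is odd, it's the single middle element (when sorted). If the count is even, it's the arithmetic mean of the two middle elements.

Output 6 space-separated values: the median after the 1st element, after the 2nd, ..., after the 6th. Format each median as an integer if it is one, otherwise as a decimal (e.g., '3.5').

Answer: 30 34.5 30 29.5 30 29.5

Derivation:
Step 1: insert 30 -> lo=[30] (size 1, max 30) hi=[] (size 0) -> median=30
Step 2: insert 39 -> lo=[30] (size 1, max 30) hi=[39] (size 1, min 39) -> median=34.5
Step 3: insert 13 -> lo=[13, 30] (size 2, max 30) hi=[39] (size 1, min 39) -> median=30
Step 4: insert 29 -> lo=[13, 29] (size 2, max 29) hi=[30, 39] (size 2, min 30) -> median=29.5
Step 5: insert 31 -> lo=[13, 29, 30] (size 3, max 30) hi=[31, 39] (size 2, min 31) -> median=30
Step 6: insert 7 -> lo=[7, 13, 29] (size 3, max 29) hi=[30, 31, 39] (size 3, min 30) -> median=29.5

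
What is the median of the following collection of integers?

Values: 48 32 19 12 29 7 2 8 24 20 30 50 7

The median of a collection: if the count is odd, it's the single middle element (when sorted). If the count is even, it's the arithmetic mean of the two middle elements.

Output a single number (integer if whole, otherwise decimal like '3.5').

Step 1: insert 48 -> lo=[48] (size 1, max 48) hi=[] (size 0) -> median=48
Step 2: insert 32 -> lo=[32] (size 1, max 32) hi=[48] (size 1, min 48) -> median=40
Step 3: insert 19 -> lo=[19, 32] (size 2, max 32) hi=[48] (size 1, min 48) -> median=32
Step 4: insert 12 -> lo=[12, 19] (size 2, max 19) hi=[32, 48] (size 2, min 32) -> median=25.5
Step 5: insert 29 -> lo=[12, 19, 29] (size 3, max 29) hi=[32, 48] (size 2, min 32) -> median=29
Step 6: insert 7 -> lo=[7, 12, 19] (size 3, max 19) hi=[29, 32, 48] (size 3, min 29) -> median=24
Step 7: insert 2 -> lo=[2, 7, 12, 19] (size 4, max 19) hi=[29, 32, 48] (size 3, min 29) -> median=19
Step 8: insert 8 -> lo=[2, 7, 8, 12] (size 4, max 12) hi=[19, 29, 32, 48] (size 4, min 19) -> median=15.5
Step 9: insert 24 -> lo=[2, 7, 8, 12, 19] (size 5, max 19) hi=[24, 29, 32, 48] (size 4, min 24) -> median=19
Step 10: insert 20 -> lo=[2, 7, 8, 12, 19] (size 5, max 19) hi=[20, 24, 29, 32, 48] (size 5, min 20) -> median=19.5
Step 11: insert 30 -> lo=[2, 7, 8, 12, 19, 20] (size 6, max 20) hi=[24, 29, 30, 32, 48] (size 5, min 24) -> median=20
Step 12: insert 50 -> lo=[2, 7, 8, 12, 19, 20] (size 6, max 20) hi=[24, 29, 30, 32, 48, 50] (size 6, min 24) -> median=22
Step 13: insert 7 -> lo=[2, 7, 7, 8, 12, 19, 20] (size 7, max 20) hi=[24, 29, 30, 32, 48, 50] (size 6, min 24) -> median=20

Answer: 20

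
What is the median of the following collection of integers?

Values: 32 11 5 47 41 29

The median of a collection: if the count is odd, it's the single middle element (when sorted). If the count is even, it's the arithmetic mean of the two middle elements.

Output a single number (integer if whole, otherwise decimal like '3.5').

Step 1: insert 32 -> lo=[32] (size 1, max 32) hi=[] (size 0) -> median=32
Step 2: insert 11 -> lo=[11] (size 1, max 11) hi=[32] (size 1, min 32) -> median=21.5
Step 3: insert 5 -> lo=[5, 11] (size 2, max 11) hi=[32] (size 1, min 32) -> median=11
Step 4: insert 47 -> lo=[5, 11] (size 2, max 11) hi=[32, 47] (size 2, min 32) -> median=21.5
Step 5: insert 41 -> lo=[5, 11, 32] (size 3, max 32) hi=[41, 47] (size 2, min 41) -> median=32
Step 6: insert 29 -> lo=[5, 11, 29] (size 3, max 29) hi=[32, 41, 47] (size 3, min 32) -> median=30.5

Answer: 30.5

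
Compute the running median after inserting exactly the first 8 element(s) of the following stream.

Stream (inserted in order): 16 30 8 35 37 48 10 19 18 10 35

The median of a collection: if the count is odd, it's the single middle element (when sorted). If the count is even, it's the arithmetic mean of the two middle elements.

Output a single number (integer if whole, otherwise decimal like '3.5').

Answer: 24.5

Derivation:
Step 1: insert 16 -> lo=[16] (size 1, max 16) hi=[] (size 0) -> median=16
Step 2: insert 30 -> lo=[16] (size 1, max 16) hi=[30] (size 1, min 30) -> median=23
Step 3: insert 8 -> lo=[8, 16] (size 2, max 16) hi=[30] (size 1, min 30) -> median=16
Step 4: insert 35 -> lo=[8, 16] (size 2, max 16) hi=[30, 35] (size 2, min 30) -> median=23
Step 5: insert 37 -> lo=[8, 16, 30] (size 3, max 30) hi=[35, 37] (size 2, min 35) -> median=30
Step 6: insert 48 -> lo=[8, 16, 30] (size 3, max 30) hi=[35, 37, 48] (size 3, min 35) -> median=32.5
Step 7: insert 10 -> lo=[8, 10, 16, 30] (size 4, max 30) hi=[35, 37, 48] (size 3, min 35) -> median=30
Step 8: insert 19 -> lo=[8, 10, 16, 19] (size 4, max 19) hi=[30, 35, 37, 48] (size 4, min 30) -> median=24.5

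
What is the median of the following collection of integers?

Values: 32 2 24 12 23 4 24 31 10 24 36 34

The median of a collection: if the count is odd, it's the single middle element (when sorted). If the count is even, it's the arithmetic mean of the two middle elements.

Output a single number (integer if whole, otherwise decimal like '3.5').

Answer: 24

Derivation:
Step 1: insert 32 -> lo=[32] (size 1, max 32) hi=[] (size 0) -> median=32
Step 2: insert 2 -> lo=[2] (size 1, max 2) hi=[32] (size 1, min 32) -> median=17
Step 3: insert 24 -> lo=[2, 24] (size 2, max 24) hi=[32] (size 1, min 32) -> median=24
Step 4: insert 12 -> lo=[2, 12] (size 2, max 12) hi=[24, 32] (size 2, min 24) -> median=18
Step 5: insert 23 -> lo=[2, 12, 23] (size 3, max 23) hi=[24, 32] (size 2, min 24) -> median=23
Step 6: insert 4 -> lo=[2, 4, 12] (size 3, max 12) hi=[23, 24, 32] (size 3, min 23) -> median=17.5
Step 7: insert 24 -> lo=[2, 4, 12, 23] (size 4, max 23) hi=[24, 24, 32] (size 3, min 24) -> median=23
Step 8: insert 31 -> lo=[2, 4, 12, 23] (size 4, max 23) hi=[24, 24, 31, 32] (size 4, min 24) -> median=23.5
Step 9: insert 10 -> lo=[2, 4, 10, 12, 23] (size 5, max 23) hi=[24, 24, 31, 32] (size 4, min 24) -> median=23
Step 10: insert 24 -> lo=[2, 4, 10, 12, 23] (size 5, max 23) hi=[24, 24, 24, 31, 32] (size 5, min 24) -> median=23.5
Step 11: insert 36 -> lo=[2, 4, 10, 12, 23, 24] (size 6, max 24) hi=[24, 24, 31, 32, 36] (size 5, min 24) -> median=24
Step 12: insert 34 -> lo=[2, 4, 10, 12, 23, 24] (size 6, max 24) hi=[24, 24, 31, 32, 34, 36] (size 6, min 24) -> median=24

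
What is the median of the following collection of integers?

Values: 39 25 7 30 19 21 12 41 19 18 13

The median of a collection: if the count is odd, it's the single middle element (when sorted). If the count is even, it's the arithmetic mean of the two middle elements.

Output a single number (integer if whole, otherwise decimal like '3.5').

Answer: 19

Derivation:
Step 1: insert 39 -> lo=[39] (size 1, max 39) hi=[] (size 0) -> median=39
Step 2: insert 25 -> lo=[25] (size 1, max 25) hi=[39] (size 1, min 39) -> median=32
Step 3: insert 7 -> lo=[7, 25] (size 2, max 25) hi=[39] (size 1, min 39) -> median=25
Step 4: insert 30 -> lo=[7, 25] (size 2, max 25) hi=[30, 39] (size 2, min 30) -> median=27.5
Step 5: insert 19 -> lo=[7, 19, 25] (size 3, max 25) hi=[30, 39] (size 2, min 30) -> median=25
Step 6: insert 21 -> lo=[7, 19, 21] (size 3, max 21) hi=[25, 30, 39] (size 3, min 25) -> median=23
Step 7: insert 12 -> lo=[7, 12, 19, 21] (size 4, max 21) hi=[25, 30, 39] (size 3, min 25) -> median=21
Step 8: insert 41 -> lo=[7, 12, 19, 21] (size 4, max 21) hi=[25, 30, 39, 41] (size 4, min 25) -> median=23
Step 9: insert 19 -> lo=[7, 12, 19, 19, 21] (size 5, max 21) hi=[25, 30, 39, 41] (size 4, min 25) -> median=21
Step 10: insert 18 -> lo=[7, 12, 18, 19, 19] (size 5, max 19) hi=[21, 25, 30, 39, 41] (size 5, min 21) -> median=20
Step 11: insert 13 -> lo=[7, 12, 13, 18, 19, 19] (size 6, max 19) hi=[21, 25, 30, 39, 41] (size 5, min 21) -> median=19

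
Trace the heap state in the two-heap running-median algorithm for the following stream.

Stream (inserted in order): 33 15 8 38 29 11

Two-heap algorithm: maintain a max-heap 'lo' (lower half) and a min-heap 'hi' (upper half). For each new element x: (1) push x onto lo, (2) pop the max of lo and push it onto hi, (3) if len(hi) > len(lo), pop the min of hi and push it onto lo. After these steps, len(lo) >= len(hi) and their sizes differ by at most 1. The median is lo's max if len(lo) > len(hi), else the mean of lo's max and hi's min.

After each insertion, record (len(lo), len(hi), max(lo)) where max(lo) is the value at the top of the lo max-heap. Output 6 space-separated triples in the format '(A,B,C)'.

Answer: (1,0,33) (1,1,15) (2,1,15) (2,2,15) (3,2,29) (3,3,15)

Derivation:
Step 1: insert 33 -> lo=[33] hi=[] -> (len(lo)=1, len(hi)=0, max(lo)=33)
Step 2: insert 15 -> lo=[15] hi=[33] -> (len(lo)=1, len(hi)=1, max(lo)=15)
Step 3: insert 8 -> lo=[8, 15] hi=[33] -> (len(lo)=2, len(hi)=1, max(lo)=15)
Step 4: insert 38 -> lo=[8, 15] hi=[33, 38] -> (len(lo)=2, len(hi)=2, max(lo)=15)
Step 5: insert 29 -> lo=[8, 15, 29] hi=[33, 38] -> (len(lo)=3, len(hi)=2, max(lo)=29)
Step 6: insert 11 -> lo=[8, 11, 15] hi=[29, 33, 38] -> (len(lo)=3, len(hi)=3, max(lo)=15)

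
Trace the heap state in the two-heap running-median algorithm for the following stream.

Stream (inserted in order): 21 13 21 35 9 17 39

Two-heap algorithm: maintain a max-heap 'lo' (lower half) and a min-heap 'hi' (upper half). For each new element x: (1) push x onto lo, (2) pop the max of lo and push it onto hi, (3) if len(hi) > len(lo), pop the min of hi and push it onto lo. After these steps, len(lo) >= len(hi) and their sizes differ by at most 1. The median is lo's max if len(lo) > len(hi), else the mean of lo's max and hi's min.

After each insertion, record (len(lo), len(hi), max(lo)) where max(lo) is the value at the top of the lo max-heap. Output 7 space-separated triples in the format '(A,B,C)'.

Step 1: insert 21 -> lo=[21] hi=[] -> (len(lo)=1, len(hi)=0, max(lo)=21)
Step 2: insert 13 -> lo=[13] hi=[21] -> (len(lo)=1, len(hi)=1, max(lo)=13)
Step 3: insert 21 -> lo=[13, 21] hi=[21] -> (len(lo)=2, len(hi)=1, max(lo)=21)
Step 4: insert 35 -> lo=[13, 21] hi=[21, 35] -> (len(lo)=2, len(hi)=2, max(lo)=21)
Step 5: insert 9 -> lo=[9, 13, 21] hi=[21, 35] -> (len(lo)=3, len(hi)=2, max(lo)=21)
Step 6: insert 17 -> lo=[9, 13, 17] hi=[21, 21, 35] -> (len(lo)=3, len(hi)=3, max(lo)=17)
Step 7: insert 39 -> lo=[9, 13, 17, 21] hi=[21, 35, 39] -> (len(lo)=4, len(hi)=3, max(lo)=21)

Answer: (1,0,21) (1,1,13) (2,1,21) (2,2,21) (3,2,21) (3,3,17) (4,3,21)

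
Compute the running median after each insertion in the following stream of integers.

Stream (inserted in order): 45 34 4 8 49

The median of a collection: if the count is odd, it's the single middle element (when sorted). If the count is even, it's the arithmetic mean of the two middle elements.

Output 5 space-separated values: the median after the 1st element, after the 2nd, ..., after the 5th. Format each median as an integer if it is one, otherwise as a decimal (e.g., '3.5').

Answer: 45 39.5 34 21 34

Derivation:
Step 1: insert 45 -> lo=[45] (size 1, max 45) hi=[] (size 0) -> median=45
Step 2: insert 34 -> lo=[34] (size 1, max 34) hi=[45] (size 1, min 45) -> median=39.5
Step 3: insert 4 -> lo=[4, 34] (size 2, max 34) hi=[45] (size 1, min 45) -> median=34
Step 4: insert 8 -> lo=[4, 8] (size 2, max 8) hi=[34, 45] (size 2, min 34) -> median=21
Step 5: insert 49 -> lo=[4, 8, 34] (size 3, max 34) hi=[45, 49] (size 2, min 45) -> median=34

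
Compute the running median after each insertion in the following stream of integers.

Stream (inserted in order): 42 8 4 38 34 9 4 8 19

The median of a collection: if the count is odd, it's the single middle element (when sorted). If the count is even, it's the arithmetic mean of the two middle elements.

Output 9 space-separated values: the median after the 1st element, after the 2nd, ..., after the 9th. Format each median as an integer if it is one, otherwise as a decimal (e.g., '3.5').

Step 1: insert 42 -> lo=[42] (size 1, max 42) hi=[] (size 0) -> median=42
Step 2: insert 8 -> lo=[8] (size 1, max 8) hi=[42] (size 1, min 42) -> median=25
Step 3: insert 4 -> lo=[4, 8] (size 2, max 8) hi=[42] (size 1, min 42) -> median=8
Step 4: insert 38 -> lo=[4, 8] (size 2, max 8) hi=[38, 42] (size 2, min 38) -> median=23
Step 5: insert 34 -> lo=[4, 8, 34] (size 3, max 34) hi=[38, 42] (size 2, min 38) -> median=34
Step 6: insert 9 -> lo=[4, 8, 9] (size 3, max 9) hi=[34, 38, 42] (size 3, min 34) -> median=21.5
Step 7: insert 4 -> lo=[4, 4, 8, 9] (size 4, max 9) hi=[34, 38, 42] (size 3, min 34) -> median=9
Step 8: insert 8 -> lo=[4, 4, 8, 8] (size 4, max 8) hi=[9, 34, 38, 42] (size 4, min 9) -> median=8.5
Step 9: insert 19 -> lo=[4, 4, 8, 8, 9] (size 5, max 9) hi=[19, 34, 38, 42] (size 4, min 19) -> median=9

Answer: 42 25 8 23 34 21.5 9 8.5 9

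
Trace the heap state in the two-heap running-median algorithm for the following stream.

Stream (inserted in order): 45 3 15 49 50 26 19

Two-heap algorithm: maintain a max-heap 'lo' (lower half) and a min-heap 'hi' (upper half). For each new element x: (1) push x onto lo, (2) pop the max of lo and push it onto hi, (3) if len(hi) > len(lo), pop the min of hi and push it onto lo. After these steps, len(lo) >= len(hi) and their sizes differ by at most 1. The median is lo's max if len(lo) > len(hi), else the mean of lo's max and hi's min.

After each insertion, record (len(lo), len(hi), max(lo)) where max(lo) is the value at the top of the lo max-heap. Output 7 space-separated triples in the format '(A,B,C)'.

Step 1: insert 45 -> lo=[45] hi=[] -> (len(lo)=1, len(hi)=0, max(lo)=45)
Step 2: insert 3 -> lo=[3] hi=[45] -> (len(lo)=1, len(hi)=1, max(lo)=3)
Step 3: insert 15 -> lo=[3, 15] hi=[45] -> (len(lo)=2, len(hi)=1, max(lo)=15)
Step 4: insert 49 -> lo=[3, 15] hi=[45, 49] -> (len(lo)=2, len(hi)=2, max(lo)=15)
Step 5: insert 50 -> lo=[3, 15, 45] hi=[49, 50] -> (len(lo)=3, len(hi)=2, max(lo)=45)
Step 6: insert 26 -> lo=[3, 15, 26] hi=[45, 49, 50] -> (len(lo)=3, len(hi)=3, max(lo)=26)
Step 7: insert 19 -> lo=[3, 15, 19, 26] hi=[45, 49, 50] -> (len(lo)=4, len(hi)=3, max(lo)=26)

Answer: (1,0,45) (1,1,3) (2,1,15) (2,2,15) (3,2,45) (3,3,26) (4,3,26)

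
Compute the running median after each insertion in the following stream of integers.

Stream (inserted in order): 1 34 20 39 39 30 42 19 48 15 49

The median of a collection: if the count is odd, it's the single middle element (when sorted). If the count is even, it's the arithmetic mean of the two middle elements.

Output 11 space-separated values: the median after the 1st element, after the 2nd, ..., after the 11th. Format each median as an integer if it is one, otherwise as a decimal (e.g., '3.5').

Answer: 1 17.5 20 27 34 32 34 32 34 32 34

Derivation:
Step 1: insert 1 -> lo=[1] (size 1, max 1) hi=[] (size 0) -> median=1
Step 2: insert 34 -> lo=[1] (size 1, max 1) hi=[34] (size 1, min 34) -> median=17.5
Step 3: insert 20 -> lo=[1, 20] (size 2, max 20) hi=[34] (size 1, min 34) -> median=20
Step 4: insert 39 -> lo=[1, 20] (size 2, max 20) hi=[34, 39] (size 2, min 34) -> median=27
Step 5: insert 39 -> lo=[1, 20, 34] (size 3, max 34) hi=[39, 39] (size 2, min 39) -> median=34
Step 6: insert 30 -> lo=[1, 20, 30] (size 3, max 30) hi=[34, 39, 39] (size 3, min 34) -> median=32
Step 7: insert 42 -> lo=[1, 20, 30, 34] (size 4, max 34) hi=[39, 39, 42] (size 3, min 39) -> median=34
Step 8: insert 19 -> lo=[1, 19, 20, 30] (size 4, max 30) hi=[34, 39, 39, 42] (size 4, min 34) -> median=32
Step 9: insert 48 -> lo=[1, 19, 20, 30, 34] (size 5, max 34) hi=[39, 39, 42, 48] (size 4, min 39) -> median=34
Step 10: insert 15 -> lo=[1, 15, 19, 20, 30] (size 5, max 30) hi=[34, 39, 39, 42, 48] (size 5, min 34) -> median=32
Step 11: insert 49 -> lo=[1, 15, 19, 20, 30, 34] (size 6, max 34) hi=[39, 39, 42, 48, 49] (size 5, min 39) -> median=34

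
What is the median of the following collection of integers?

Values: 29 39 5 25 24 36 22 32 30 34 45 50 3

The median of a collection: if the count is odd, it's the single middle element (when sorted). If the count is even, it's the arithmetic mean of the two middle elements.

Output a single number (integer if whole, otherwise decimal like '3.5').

Step 1: insert 29 -> lo=[29] (size 1, max 29) hi=[] (size 0) -> median=29
Step 2: insert 39 -> lo=[29] (size 1, max 29) hi=[39] (size 1, min 39) -> median=34
Step 3: insert 5 -> lo=[5, 29] (size 2, max 29) hi=[39] (size 1, min 39) -> median=29
Step 4: insert 25 -> lo=[5, 25] (size 2, max 25) hi=[29, 39] (size 2, min 29) -> median=27
Step 5: insert 24 -> lo=[5, 24, 25] (size 3, max 25) hi=[29, 39] (size 2, min 29) -> median=25
Step 6: insert 36 -> lo=[5, 24, 25] (size 3, max 25) hi=[29, 36, 39] (size 3, min 29) -> median=27
Step 7: insert 22 -> lo=[5, 22, 24, 25] (size 4, max 25) hi=[29, 36, 39] (size 3, min 29) -> median=25
Step 8: insert 32 -> lo=[5, 22, 24, 25] (size 4, max 25) hi=[29, 32, 36, 39] (size 4, min 29) -> median=27
Step 9: insert 30 -> lo=[5, 22, 24, 25, 29] (size 5, max 29) hi=[30, 32, 36, 39] (size 4, min 30) -> median=29
Step 10: insert 34 -> lo=[5, 22, 24, 25, 29] (size 5, max 29) hi=[30, 32, 34, 36, 39] (size 5, min 30) -> median=29.5
Step 11: insert 45 -> lo=[5, 22, 24, 25, 29, 30] (size 6, max 30) hi=[32, 34, 36, 39, 45] (size 5, min 32) -> median=30
Step 12: insert 50 -> lo=[5, 22, 24, 25, 29, 30] (size 6, max 30) hi=[32, 34, 36, 39, 45, 50] (size 6, min 32) -> median=31
Step 13: insert 3 -> lo=[3, 5, 22, 24, 25, 29, 30] (size 7, max 30) hi=[32, 34, 36, 39, 45, 50] (size 6, min 32) -> median=30

Answer: 30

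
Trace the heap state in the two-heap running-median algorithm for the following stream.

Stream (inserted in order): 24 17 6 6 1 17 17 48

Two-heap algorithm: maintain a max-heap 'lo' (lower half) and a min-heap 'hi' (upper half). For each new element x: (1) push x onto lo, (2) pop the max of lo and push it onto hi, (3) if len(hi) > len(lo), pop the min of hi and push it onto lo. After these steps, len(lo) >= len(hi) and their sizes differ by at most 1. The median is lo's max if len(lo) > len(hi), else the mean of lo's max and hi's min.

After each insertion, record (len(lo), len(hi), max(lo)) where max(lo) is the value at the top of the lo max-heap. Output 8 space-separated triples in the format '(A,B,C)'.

Answer: (1,0,24) (1,1,17) (2,1,17) (2,2,6) (3,2,6) (3,3,6) (4,3,17) (4,4,17)

Derivation:
Step 1: insert 24 -> lo=[24] hi=[] -> (len(lo)=1, len(hi)=0, max(lo)=24)
Step 2: insert 17 -> lo=[17] hi=[24] -> (len(lo)=1, len(hi)=1, max(lo)=17)
Step 3: insert 6 -> lo=[6, 17] hi=[24] -> (len(lo)=2, len(hi)=1, max(lo)=17)
Step 4: insert 6 -> lo=[6, 6] hi=[17, 24] -> (len(lo)=2, len(hi)=2, max(lo)=6)
Step 5: insert 1 -> lo=[1, 6, 6] hi=[17, 24] -> (len(lo)=3, len(hi)=2, max(lo)=6)
Step 6: insert 17 -> lo=[1, 6, 6] hi=[17, 17, 24] -> (len(lo)=3, len(hi)=3, max(lo)=6)
Step 7: insert 17 -> lo=[1, 6, 6, 17] hi=[17, 17, 24] -> (len(lo)=4, len(hi)=3, max(lo)=17)
Step 8: insert 48 -> lo=[1, 6, 6, 17] hi=[17, 17, 24, 48] -> (len(lo)=4, len(hi)=4, max(lo)=17)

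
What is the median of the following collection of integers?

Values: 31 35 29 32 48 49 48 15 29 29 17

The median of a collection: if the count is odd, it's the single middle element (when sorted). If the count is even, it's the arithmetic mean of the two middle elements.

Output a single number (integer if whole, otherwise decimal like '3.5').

Step 1: insert 31 -> lo=[31] (size 1, max 31) hi=[] (size 0) -> median=31
Step 2: insert 35 -> lo=[31] (size 1, max 31) hi=[35] (size 1, min 35) -> median=33
Step 3: insert 29 -> lo=[29, 31] (size 2, max 31) hi=[35] (size 1, min 35) -> median=31
Step 4: insert 32 -> lo=[29, 31] (size 2, max 31) hi=[32, 35] (size 2, min 32) -> median=31.5
Step 5: insert 48 -> lo=[29, 31, 32] (size 3, max 32) hi=[35, 48] (size 2, min 35) -> median=32
Step 6: insert 49 -> lo=[29, 31, 32] (size 3, max 32) hi=[35, 48, 49] (size 3, min 35) -> median=33.5
Step 7: insert 48 -> lo=[29, 31, 32, 35] (size 4, max 35) hi=[48, 48, 49] (size 3, min 48) -> median=35
Step 8: insert 15 -> lo=[15, 29, 31, 32] (size 4, max 32) hi=[35, 48, 48, 49] (size 4, min 35) -> median=33.5
Step 9: insert 29 -> lo=[15, 29, 29, 31, 32] (size 5, max 32) hi=[35, 48, 48, 49] (size 4, min 35) -> median=32
Step 10: insert 29 -> lo=[15, 29, 29, 29, 31] (size 5, max 31) hi=[32, 35, 48, 48, 49] (size 5, min 32) -> median=31.5
Step 11: insert 17 -> lo=[15, 17, 29, 29, 29, 31] (size 6, max 31) hi=[32, 35, 48, 48, 49] (size 5, min 32) -> median=31

Answer: 31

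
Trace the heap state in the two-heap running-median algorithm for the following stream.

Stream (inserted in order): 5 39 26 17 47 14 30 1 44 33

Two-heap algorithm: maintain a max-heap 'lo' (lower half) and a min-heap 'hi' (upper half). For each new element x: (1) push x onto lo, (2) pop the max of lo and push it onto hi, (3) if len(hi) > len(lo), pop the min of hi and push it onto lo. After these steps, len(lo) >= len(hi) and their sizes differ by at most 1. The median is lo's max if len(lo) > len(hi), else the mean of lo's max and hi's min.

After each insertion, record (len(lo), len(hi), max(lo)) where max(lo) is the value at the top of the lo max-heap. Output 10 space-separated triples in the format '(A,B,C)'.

Step 1: insert 5 -> lo=[5] hi=[] -> (len(lo)=1, len(hi)=0, max(lo)=5)
Step 2: insert 39 -> lo=[5] hi=[39] -> (len(lo)=1, len(hi)=1, max(lo)=5)
Step 3: insert 26 -> lo=[5, 26] hi=[39] -> (len(lo)=2, len(hi)=1, max(lo)=26)
Step 4: insert 17 -> lo=[5, 17] hi=[26, 39] -> (len(lo)=2, len(hi)=2, max(lo)=17)
Step 5: insert 47 -> lo=[5, 17, 26] hi=[39, 47] -> (len(lo)=3, len(hi)=2, max(lo)=26)
Step 6: insert 14 -> lo=[5, 14, 17] hi=[26, 39, 47] -> (len(lo)=3, len(hi)=3, max(lo)=17)
Step 7: insert 30 -> lo=[5, 14, 17, 26] hi=[30, 39, 47] -> (len(lo)=4, len(hi)=3, max(lo)=26)
Step 8: insert 1 -> lo=[1, 5, 14, 17] hi=[26, 30, 39, 47] -> (len(lo)=4, len(hi)=4, max(lo)=17)
Step 9: insert 44 -> lo=[1, 5, 14, 17, 26] hi=[30, 39, 44, 47] -> (len(lo)=5, len(hi)=4, max(lo)=26)
Step 10: insert 33 -> lo=[1, 5, 14, 17, 26] hi=[30, 33, 39, 44, 47] -> (len(lo)=5, len(hi)=5, max(lo)=26)

Answer: (1,0,5) (1,1,5) (2,1,26) (2,2,17) (3,2,26) (3,3,17) (4,3,26) (4,4,17) (5,4,26) (5,5,26)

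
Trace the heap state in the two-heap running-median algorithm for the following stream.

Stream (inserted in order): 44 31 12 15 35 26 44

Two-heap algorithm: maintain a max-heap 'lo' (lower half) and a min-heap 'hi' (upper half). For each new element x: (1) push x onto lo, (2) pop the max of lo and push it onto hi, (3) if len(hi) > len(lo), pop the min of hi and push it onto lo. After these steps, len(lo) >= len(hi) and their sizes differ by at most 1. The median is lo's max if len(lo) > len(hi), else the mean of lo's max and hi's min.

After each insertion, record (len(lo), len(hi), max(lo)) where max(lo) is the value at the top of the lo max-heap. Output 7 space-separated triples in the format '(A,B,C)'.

Step 1: insert 44 -> lo=[44] hi=[] -> (len(lo)=1, len(hi)=0, max(lo)=44)
Step 2: insert 31 -> lo=[31] hi=[44] -> (len(lo)=1, len(hi)=1, max(lo)=31)
Step 3: insert 12 -> lo=[12, 31] hi=[44] -> (len(lo)=2, len(hi)=1, max(lo)=31)
Step 4: insert 15 -> lo=[12, 15] hi=[31, 44] -> (len(lo)=2, len(hi)=2, max(lo)=15)
Step 5: insert 35 -> lo=[12, 15, 31] hi=[35, 44] -> (len(lo)=3, len(hi)=2, max(lo)=31)
Step 6: insert 26 -> lo=[12, 15, 26] hi=[31, 35, 44] -> (len(lo)=3, len(hi)=3, max(lo)=26)
Step 7: insert 44 -> lo=[12, 15, 26, 31] hi=[35, 44, 44] -> (len(lo)=4, len(hi)=3, max(lo)=31)

Answer: (1,0,44) (1,1,31) (2,1,31) (2,2,15) (3,2,31) (3,3,26) (4,3,31)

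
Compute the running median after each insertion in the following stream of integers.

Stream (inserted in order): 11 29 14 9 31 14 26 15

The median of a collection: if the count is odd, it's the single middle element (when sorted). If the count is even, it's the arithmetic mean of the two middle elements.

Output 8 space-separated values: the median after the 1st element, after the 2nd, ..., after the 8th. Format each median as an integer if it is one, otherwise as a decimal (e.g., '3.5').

Step 1: insert 11 -> lo=[11] (size 1, max 11) hi=[] (size 0) -> median=11
Step 2: insert 29 -> lo=[11] (size 1, max 11) hi=[29] (size 1, min 29) -> median=20
Step 3: insert 14 -> lo=[11, 14] (size 2, max 14) hi=[29] (size 1, min 29) -> median=14
Step 4: insert 9 -> lo=[9, 11] (size 2, max 11) hi=[14, 29] (size 2, min 14) -> median=12.5
Step 5: insert 31 -> lo=[9, 11, 14] (size 3, max 14) hi=[29, 31] (size 2, min 29) -> median=14
Step 6: insert 14 -> lo=[9, 11, 14] (size 3, max 14) hi=[14, 29, 31] (size 3, min 14) -> median=14
Step 7: insert 26 -> lo=[9, 11, 14, 14] (size 4, max 14) hi=[26, 29, 31] (size 3, min 26) -> median=14
Step 8: insert 15 -> lo=[9, 11, 14, 14] (size 4, max 14) hi=[15, 26, 29, 31] (size 4, min 15) -> median=14.5

Answer: 11 20 14 12.5 14 14 14 14.5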